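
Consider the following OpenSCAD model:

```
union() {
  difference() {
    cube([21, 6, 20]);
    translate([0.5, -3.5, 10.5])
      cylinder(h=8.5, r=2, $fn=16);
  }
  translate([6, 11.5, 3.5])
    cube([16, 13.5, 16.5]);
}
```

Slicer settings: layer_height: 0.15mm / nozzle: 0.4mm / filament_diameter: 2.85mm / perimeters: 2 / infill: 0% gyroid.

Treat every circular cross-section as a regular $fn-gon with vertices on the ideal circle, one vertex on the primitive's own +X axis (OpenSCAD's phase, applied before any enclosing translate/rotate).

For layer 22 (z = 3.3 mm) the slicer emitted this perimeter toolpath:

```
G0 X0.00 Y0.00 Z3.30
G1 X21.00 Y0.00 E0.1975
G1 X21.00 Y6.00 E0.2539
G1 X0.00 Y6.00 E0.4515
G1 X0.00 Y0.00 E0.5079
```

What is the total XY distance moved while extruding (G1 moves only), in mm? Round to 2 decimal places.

Sum the Euclidean lengths of each G1 segment: total = 54.00 mm.

54.00 mm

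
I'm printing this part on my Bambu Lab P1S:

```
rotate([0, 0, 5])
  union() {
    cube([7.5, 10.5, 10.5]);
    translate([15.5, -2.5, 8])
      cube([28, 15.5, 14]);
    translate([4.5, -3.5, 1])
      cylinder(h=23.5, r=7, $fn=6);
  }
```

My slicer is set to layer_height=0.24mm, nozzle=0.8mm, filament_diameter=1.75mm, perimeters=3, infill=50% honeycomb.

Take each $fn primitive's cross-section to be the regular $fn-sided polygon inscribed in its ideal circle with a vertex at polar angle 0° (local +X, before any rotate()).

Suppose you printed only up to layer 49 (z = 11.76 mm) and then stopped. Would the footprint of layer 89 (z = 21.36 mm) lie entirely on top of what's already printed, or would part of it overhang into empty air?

Compare the two slices. At z = 11.76: the cube is absent (z outside [0, 10.5]); the cube at (15.5, -2.5) is present — its section is the full 28×15.5 rectangle (area 434.00 mm²); the cylinder at (4.5, -3.5): section is a regular 6-gon, circumradius r=7 (area = (6/2)·7.000²·sin(360°/6) = 127.31 mm²); Merging all regions: the 2 present regions are separate (no shared area or edge), so areas and boundary lengths simply add and each stays a separate island — area = 561.31 mm²; (rotated 5° about Z; rotation is an isometry so areas/perimeters/island counts are preserved). At z = 21.36: the cube is absent (z outside [0, 10.5]); the cube at (15.5, -2.5) (footprint 28×15.5) is included at this height (area 434.00 mm²); the r=7 cylinder at (4.5, -3.5) gives a regular 6-gon of circumradius 7 (constant along its height) (area = (6/2)·7.000²·sin(360°/6) = 127.31 mm²); Taking the union: the 2 present regions are separate (no shared area or edge), so areas and boundary lengths simply add and each stays a separate island — area = 561.31 mm²; (rotated 5° about Z; rotation is an isometry so areas/perimeters/island counts are preserved). Checking containment: the cross-section at z = 21.36 is a subset of the cross-section at z = 11.76.

entirely on top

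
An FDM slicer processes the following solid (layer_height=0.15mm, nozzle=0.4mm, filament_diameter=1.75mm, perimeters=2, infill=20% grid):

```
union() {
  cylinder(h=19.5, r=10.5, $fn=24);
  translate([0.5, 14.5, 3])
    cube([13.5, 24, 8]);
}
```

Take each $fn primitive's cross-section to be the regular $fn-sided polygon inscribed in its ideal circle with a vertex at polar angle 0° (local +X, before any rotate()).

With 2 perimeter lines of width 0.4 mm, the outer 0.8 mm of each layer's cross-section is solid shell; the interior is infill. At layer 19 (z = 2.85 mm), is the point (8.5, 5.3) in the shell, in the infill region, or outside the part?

At z = 2.85 mm: the r=10.5 cylinder contributes a regular 24-gon of circumradius 10.5; the cube at (0.5, 14.5) does not reach this height (z outside [3, 11]); Merging all regions: only the r=10.5 cylinder is present, so the union is just that shape — 1 connected region. Overall, the cross-section is a single solid region. The nearest boundary edge runs (9.09, 5.25)→(7.42, 7.42); distance from the point to it = 0.44 mm. The point is inside the cross-section, 0.44 mm from the nearest boundary — within the 0.8 mm shell band (2 × 0.4).

shell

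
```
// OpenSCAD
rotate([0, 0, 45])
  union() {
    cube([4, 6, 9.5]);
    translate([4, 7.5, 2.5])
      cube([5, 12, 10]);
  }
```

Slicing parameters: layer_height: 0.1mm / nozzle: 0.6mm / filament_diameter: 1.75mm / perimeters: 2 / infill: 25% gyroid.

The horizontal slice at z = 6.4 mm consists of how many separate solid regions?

2

At z = 6.4 mm: the cube (footprint 4×6) is included at this height; the cube at (4, 7.5) is present — its section is the full 5×12 rectangle; Taking the union: the 2 present regions are separate (no shared area or edge), so areas and boundary lengths simply add and each stays a separate island — 2 connected regions; (whole slice rotated 45° about Z — lengths, areas and connectivity unchanged). The result has 2 disconnected regions.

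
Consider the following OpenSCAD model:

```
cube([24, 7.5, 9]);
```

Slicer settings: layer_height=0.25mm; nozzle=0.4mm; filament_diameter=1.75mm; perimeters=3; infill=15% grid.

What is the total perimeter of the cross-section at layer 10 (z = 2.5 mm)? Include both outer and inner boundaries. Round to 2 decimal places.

63.00 mm

At z = 2.5 mm: the cube (footprint 24×7.5) is included at this height (perimeter 63.00 mm). Overall, the cross-section is a single solid region. Total boundary length (outer) = 63.00 mm.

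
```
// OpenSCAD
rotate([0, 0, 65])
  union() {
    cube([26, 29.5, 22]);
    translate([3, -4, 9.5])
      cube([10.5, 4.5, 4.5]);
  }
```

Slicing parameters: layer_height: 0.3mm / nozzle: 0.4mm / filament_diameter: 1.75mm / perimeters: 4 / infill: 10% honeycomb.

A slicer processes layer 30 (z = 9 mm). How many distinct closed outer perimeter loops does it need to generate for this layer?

1

At z = 9 mm: the cube is present — its section is the full 26×29.5 rectangle; the cube at (3, -4) is absent (z outside [9.5, 14]); Combining (union): only the 26×29.5 cube is present, so the union is just that shape — 1 connected region; (rotated 65° about Z; rotation is an isometry so areas/perimeters/island counts are preserved). The result has 1 disconnected region.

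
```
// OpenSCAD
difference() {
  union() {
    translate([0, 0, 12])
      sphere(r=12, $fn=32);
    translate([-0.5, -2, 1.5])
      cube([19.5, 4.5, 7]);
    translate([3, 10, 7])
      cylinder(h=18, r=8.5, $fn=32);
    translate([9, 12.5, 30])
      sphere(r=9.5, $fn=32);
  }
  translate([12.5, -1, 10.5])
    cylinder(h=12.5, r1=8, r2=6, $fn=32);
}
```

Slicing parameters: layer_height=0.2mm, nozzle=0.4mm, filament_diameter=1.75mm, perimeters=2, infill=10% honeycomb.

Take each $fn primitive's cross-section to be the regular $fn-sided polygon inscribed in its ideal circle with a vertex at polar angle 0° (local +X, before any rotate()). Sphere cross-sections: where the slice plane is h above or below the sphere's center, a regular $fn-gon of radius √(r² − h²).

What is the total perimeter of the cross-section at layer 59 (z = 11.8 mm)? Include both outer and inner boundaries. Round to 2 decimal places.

90.68 mm

At z = 11.8 mm: the r=12 sphere contributes a regular 32-gon of circumradius √(12²−0.2²) = 11.998 (perimeter = 2·32·11.998·sin(180°/32) = 75.27 mm); the cube at (-0.5, -2) does not reach this height (z outside [1.5, 8.5]); the cylinder at (3, 10): section is a regular 32-gon, circumradius r=8.5 (perimeter = 2·32·8.500·sin(180°/32) = 53.32 mm); the sphere at (9, 12.5) is not intersected at this z (|z−center|=18.200 > r=9.5); Combining (union): the regions partially overlap (shared area 120.26 mm²), so the edge portions inside another operand are dropped and the merged outline is re-measured after clipping — boundary = 87.29 mm; the cone at (12.5, -1) (r1=8→r2=6) has section circumradius 7.792 here — a regular 32-gon (perimeter = 2·32·7.792·sin(180°/32) = 48.88 mm); Subtracting the remaining from the first: starting from that combined region, the cone at (12.5, -1) partially overlaps it — only the 73.30 mm² overlap (of its 189.52 mm²) is removed, clipping the outline — boundary = 90.68 mm. Overall, the cross-section is a single solid region. Total boundary length (outer) = 90.68 mm.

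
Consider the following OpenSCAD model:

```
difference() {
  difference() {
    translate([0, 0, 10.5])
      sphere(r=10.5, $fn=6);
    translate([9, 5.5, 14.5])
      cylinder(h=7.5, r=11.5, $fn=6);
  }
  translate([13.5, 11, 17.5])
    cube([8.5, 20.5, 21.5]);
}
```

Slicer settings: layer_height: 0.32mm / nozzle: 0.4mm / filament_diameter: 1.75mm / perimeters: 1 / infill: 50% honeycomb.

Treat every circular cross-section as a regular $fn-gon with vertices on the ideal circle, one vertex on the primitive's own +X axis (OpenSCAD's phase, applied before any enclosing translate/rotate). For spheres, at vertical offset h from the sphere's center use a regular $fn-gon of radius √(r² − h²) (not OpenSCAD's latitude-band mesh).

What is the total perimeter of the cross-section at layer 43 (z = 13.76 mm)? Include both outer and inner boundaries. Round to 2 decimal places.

At z = 13.76 mm: the r=10.5 sphere contributes a regular 6-gon of circumradius √(10.5²−3.26²) = 9.981 (perimeter = 2·6·9.981·sin(180°/6) = 59.89 mm); the cylinder at (9, 5.5) is absent (z outside [14.5, 22]); After the difference (first − rest): none of the subtracted shapes is present at this height, so the r=10.5 sphere is unchanged — boundary = 59.89 mm; the cube at (13.5, 11) is not intersected at this z (z outside [17.5, 39]); Taking the first minus the rest: none of the subtracted shapes is present at this height, so the result so far is unchanged — boundary = 59.89 mm. Overall, the cross-section is a single solid region. Total boundary length (outer) = 59.89 mm.

59.89 mm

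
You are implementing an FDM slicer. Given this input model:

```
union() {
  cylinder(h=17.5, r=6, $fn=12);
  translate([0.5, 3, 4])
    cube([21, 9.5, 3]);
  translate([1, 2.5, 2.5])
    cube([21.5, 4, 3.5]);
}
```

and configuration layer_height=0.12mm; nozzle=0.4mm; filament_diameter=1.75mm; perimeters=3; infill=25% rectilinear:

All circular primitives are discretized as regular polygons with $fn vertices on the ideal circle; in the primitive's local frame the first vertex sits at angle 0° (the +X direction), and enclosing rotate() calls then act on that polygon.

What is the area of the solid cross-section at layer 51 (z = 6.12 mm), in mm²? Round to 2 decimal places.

298.76 mm²

At z = 6.12 mm: the r=6 cylinder contributes a regular 12-gon of circumradius 6 (area = (12/2)·6.000²·sin(360°/12) = 108.00 mm²); the cube at (0.5, 3) (footprint 21×9.5) is included at this height (area 199.50 mm²); the cube at (1, 2.5) does not reach this height (z outside [2.5, 6]); Merging all regions: the regions partially overlap — summed areas 307.50 mm² minus the doubly-counted overlap 8.74 mm² gives 298.76 mm² — area = 298.76 mm². Overall, the cross-section is a single solid region. Net area = 298.76 mm².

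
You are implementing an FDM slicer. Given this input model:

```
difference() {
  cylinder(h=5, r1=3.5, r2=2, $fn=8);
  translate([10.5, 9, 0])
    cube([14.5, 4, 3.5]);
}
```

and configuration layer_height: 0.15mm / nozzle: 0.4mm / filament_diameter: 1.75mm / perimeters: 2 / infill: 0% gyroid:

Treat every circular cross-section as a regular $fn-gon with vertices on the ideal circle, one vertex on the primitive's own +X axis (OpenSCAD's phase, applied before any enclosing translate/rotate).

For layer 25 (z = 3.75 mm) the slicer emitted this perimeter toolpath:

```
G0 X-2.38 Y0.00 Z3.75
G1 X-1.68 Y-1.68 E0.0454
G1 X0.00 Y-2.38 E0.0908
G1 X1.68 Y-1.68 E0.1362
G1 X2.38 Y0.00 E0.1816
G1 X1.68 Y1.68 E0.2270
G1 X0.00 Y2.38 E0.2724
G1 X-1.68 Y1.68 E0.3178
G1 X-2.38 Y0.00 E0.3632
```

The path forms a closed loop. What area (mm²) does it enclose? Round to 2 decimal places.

Apply the shoelace formula to the sequence of (X, Y) vertices; enclosed area = 15.99 mm².

15.99 mm²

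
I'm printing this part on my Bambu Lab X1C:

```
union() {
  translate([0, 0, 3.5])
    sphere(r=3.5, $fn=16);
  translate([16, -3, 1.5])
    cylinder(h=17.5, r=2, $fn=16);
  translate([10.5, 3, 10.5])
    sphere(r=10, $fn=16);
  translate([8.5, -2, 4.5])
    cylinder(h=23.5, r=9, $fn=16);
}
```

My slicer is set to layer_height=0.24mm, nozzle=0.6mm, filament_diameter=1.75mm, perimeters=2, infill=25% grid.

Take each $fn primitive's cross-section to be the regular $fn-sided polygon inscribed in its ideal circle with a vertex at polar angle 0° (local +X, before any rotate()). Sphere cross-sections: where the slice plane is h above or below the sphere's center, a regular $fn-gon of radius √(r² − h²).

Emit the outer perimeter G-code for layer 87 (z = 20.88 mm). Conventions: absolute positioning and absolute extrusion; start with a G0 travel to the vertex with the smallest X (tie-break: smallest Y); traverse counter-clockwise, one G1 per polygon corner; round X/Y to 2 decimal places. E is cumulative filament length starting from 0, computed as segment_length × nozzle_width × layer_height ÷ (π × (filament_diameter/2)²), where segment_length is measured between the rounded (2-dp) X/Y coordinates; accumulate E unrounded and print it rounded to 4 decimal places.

G0 X-0.50 Y-2.00 Z20.88
G1 X0.19 Y-5.44 E0.2100
G1 X2.14 Y-8.36 E0.4203
G1 X5.06 Y-10.31 E0.6305
G1 X8.50 Y-11.00 E0.8405
G1 X11.94 Y-10.31 E1.0506
G1 X14.86 Y-8.36 E1.2608
G1 X16.81 Y-5.44 E1.4710
G1 X17.50 Y-2.00 E1.6810
G1 X16.81 Y1.44 E1.8911
G1 X14.86 Y4.36 E2.1013
G1 X11.94 Y6.31 E2.3115
G1 X8.50 Y7.00 E2.5216
G1 X5.06 Y6.31 E2.7316
G1 X2.14 Y4.36 E2.9418
G1 X0.19 Y1.44 E3.1520
G1 X-0.50 Y-2.00 E3.3621

At z = 20.88 mm: the sphere does not reach this height (|z−center|=17.380 > r=3.5); the cylinder at (16, -3) does not reach this height (z outside [1.5, 19]); the sphere at (10.5, 3) is absent (|z−center|=10.380 > r=10); the r=9 cylinder at (8.5, -2) gives a regular 16-gon of circumradius 9 (constant along its height); Taking the union: only the r=9 cylinder at (8.5, -2) is present, so the union is just that shape — 1 connected region. The outline is a single polygon with 16 vertices. Extrusion per mm of travel: 0.6 × 0.24 / (π × 0.875²) = 0.059868. Accumulating E over each segment gives final E = 3.3621.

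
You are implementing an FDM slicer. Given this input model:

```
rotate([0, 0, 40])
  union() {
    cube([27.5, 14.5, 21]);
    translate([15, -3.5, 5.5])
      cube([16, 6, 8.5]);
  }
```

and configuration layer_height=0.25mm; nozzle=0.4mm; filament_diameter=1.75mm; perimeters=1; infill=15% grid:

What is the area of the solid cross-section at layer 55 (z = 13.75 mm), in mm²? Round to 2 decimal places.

463.50 mm²

At z = 13.75 mm: the cube is present — its section is the full 27.5×14.5 rectangle (area 398.75 mm²); the cube at (15, -3.5) (footprint 16×6) is included at this height (area 96.00 mm²); Taking the union: the regions partially overlap — summed areas 494.75 mm² minus the doubly-counted overlap 31.25 mm² gives 463.50 mm² — area = 463.50 mm²; (rotated 40° about Z; rotation is an isometry so areas/perimeters/island counts are preserved). Overall, the cross-section is a single solid region. Net area = 463.50 mm².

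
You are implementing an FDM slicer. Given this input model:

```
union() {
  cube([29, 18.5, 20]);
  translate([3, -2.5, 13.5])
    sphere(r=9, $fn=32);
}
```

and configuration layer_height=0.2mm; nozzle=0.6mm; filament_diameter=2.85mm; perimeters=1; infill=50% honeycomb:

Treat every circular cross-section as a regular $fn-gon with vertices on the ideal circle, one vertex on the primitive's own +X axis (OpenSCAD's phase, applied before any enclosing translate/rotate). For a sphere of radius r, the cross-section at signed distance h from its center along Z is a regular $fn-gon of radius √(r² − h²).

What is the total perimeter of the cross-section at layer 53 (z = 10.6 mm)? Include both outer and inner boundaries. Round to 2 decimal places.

At z = 10.6 mm: the cube is present — its section is the full 29×18.5 rectangle (perimeter 95.00 mm); the r=9 sphere at (3, -2.5) slices to a regular 32-gon of circumradius 8.520 (√(r²−h²) with h=2.9 from center) (perimeter = 2·32·8.520·sin(180°/32) = 53.45 mm); Taking the union: the regions partially overlap (shared area 53.16 mm²), so the edge portions inside another operand are dropped and the merged outline is re-measured after clipping — boundary = 118.01 mm. Overall, the cross-section is a single solid region. Total boundary length (outer) = 118.01 mm.

118.01 mm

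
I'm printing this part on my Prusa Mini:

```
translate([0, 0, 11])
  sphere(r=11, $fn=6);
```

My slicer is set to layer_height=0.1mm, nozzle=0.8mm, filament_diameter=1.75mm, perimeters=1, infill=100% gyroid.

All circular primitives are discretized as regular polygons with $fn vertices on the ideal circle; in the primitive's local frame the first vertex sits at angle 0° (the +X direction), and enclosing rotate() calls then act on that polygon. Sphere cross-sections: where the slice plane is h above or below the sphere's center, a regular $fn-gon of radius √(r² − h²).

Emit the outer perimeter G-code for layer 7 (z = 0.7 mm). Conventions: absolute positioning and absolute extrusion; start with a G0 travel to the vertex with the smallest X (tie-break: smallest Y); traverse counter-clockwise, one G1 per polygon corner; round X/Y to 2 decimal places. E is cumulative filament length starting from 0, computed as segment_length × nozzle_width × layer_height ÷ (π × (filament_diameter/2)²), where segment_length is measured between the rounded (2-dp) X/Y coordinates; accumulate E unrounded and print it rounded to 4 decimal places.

At z = 0.7 mm: the r=11 sphere contributes a regular 6-gon of circumradius √(11²−10.3²) = 3.861. The outline is a single polygon with 6 vertices. Extrusion per mm of travel: 0.8 × 0.1 / (π × 0.875²) = 0.033260. Accumulating E over each segment gives final E = 0.7700.

G0 X-3.86 Y0.00 Z0.70
G1 X-1.93 Y-3.34 E0.1283
G1 X1.93 Y-3.34 E0.2567
G1 X3.86 Y0.00 E0.3850
G1 X1.93 Y3.34 E0.5133
G1 X-1.93 Y3.34 E0.6417
G1 X-3.86 Y0.00 E0.7700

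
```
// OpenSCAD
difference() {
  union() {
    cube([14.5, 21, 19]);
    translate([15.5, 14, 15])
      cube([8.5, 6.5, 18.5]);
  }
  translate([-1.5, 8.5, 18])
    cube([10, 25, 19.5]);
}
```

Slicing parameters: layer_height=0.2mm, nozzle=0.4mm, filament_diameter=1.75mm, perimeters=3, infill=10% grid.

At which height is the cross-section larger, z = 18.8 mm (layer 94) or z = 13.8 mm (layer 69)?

Layer 94 (z = 18.8): the cube (footprint 14.5×21) is included at this height (area 304.50 mm²); the 8.5×6.5 cube at (15.5, 14) contributes its full rectangle (area 55.25 mm²); Combining (union): the 2 present regions are separate (no shared area or edge), so areas and boundary lengths simply add and each stays a separate island — area = 359.75 mm²; the cube at (-1.5, 8.5) (footprint 10×25) is included at this height (area 250.00 mm²); After the difference (first − rest): starting from that combined region (359.75 mm²), the 10×25 cube at (-1.5, 8.5) partially overlaps it — only the 106.25 mm² overlap (of its 250.00 mm²) is removed, clipping the outline — area = 253.50 mm². So its area = 253.50 mm². Layer 69 (z = 13.8): the 14.5×21 cube contributes its full rectangle (area 304.50 mm²); the cube at (15.5, 14) is absent (z outside [15, 33.5]); Merging all regions: only the 14.5×21 cube is present, so the union is just that shape — area = 304.50 mm²; the cube at (-1.5, 8.5) does not reach this height (z outside [18, 37.5]); After the difference (first − rest): none of the subtracted shapes is present at this height, so that combined region is unchanged — area = 304.50 mm². So its area = 304.50 mm². Layer 69 is larger (304.50 vs 253.50 mm²).

layer 69 (z = 13.8 mm)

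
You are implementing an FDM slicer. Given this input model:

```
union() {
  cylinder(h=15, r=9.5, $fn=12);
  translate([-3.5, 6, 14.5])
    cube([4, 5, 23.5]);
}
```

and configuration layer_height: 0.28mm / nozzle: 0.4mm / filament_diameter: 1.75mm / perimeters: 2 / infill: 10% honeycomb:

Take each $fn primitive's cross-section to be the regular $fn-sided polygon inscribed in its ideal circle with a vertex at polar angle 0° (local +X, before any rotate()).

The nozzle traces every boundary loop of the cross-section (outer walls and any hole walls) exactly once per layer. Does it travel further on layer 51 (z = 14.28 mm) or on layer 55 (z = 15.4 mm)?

layer 51 (z = 14.28 mm)

Layer 51 (z = 14.28): the r=9.5 cylinder contributes a regular 12-gon of circumradius 9.5 (perimeter = 2·12·9.500·sin(180°/12) = 59.01 mm); the cube at (-3.5, 6) is absent (z outside [14.5, 38]); Combining (union): only the r=9.5 cylinder is present, so the union is just that shape — boundary = 59.01 mm. So its perimeter = 59.01 mm. Layer 55 (z = 15.4): the cylinder is not intersected at this z (z outside [0, 15]); the cube at (-3.5, 6) (footprint 4×5) is included at this height (perimeter 18.00 mm); Combining (union): only the 4×5 cube at (-3.5, 6) is present, so the union is just that shape — boundary = 18.00 mm. So its perimeter = 18.00 mm. Layer 51 is larger (59.01 vs 18.00 mm).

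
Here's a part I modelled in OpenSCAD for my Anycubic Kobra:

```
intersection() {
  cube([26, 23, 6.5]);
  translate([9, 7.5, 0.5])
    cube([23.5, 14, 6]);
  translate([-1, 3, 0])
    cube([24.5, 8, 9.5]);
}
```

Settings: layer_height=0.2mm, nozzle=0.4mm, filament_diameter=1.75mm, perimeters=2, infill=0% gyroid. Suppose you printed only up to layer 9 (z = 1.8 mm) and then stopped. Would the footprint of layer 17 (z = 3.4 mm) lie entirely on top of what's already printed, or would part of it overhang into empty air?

entirely on top

Compare the two slices. At z = 1.8: the cube is present — its section is the full 26×23 rectangle (area 598.00 mm²); the cube at (9, 7.5) (footprint 23.5×14) is included at this height (area 329.00 mm²); the cube at (-1, 3) (footprint 24.5×8) is included at this height (area 196.00 mm²); Keeping only the common overlap: the 23.5×14 cube at (9, 7.5) partially overlaps the 26×23 cube; clipping to the common part keeps 238.00 mm²; the 24.5×8 cube at (-1, 3) partially overlaps the running intersection; clipping to the common part keeps 50.75 mm² — area = 50.75 mm². At z = 3.4: the cube is present — its section is the full 26×23 rectangle (area 598.00 mm²); the cube at (9, 7.5) (footprint 23.5×14) is included at this height (area 329.00 mm²); the 24.5×8 cube at (-1, 3) contributes its full rectangle (area 196.00 mm²); Keeping only the common overlap: the 23.5×14 cube at (9, 7.5) partially overlaps the 26×23 cube; clipping to the common part keeps 238.00 mm²; the 24.5×8 cube at (-1, 3) partially overlaps the running intersection; clipping to the common part keeps 50.75 mm² — area = 50.75 mm². Checking containment: the cross-section at z = 3.4 is a subset of the cross-section at z = 1.8.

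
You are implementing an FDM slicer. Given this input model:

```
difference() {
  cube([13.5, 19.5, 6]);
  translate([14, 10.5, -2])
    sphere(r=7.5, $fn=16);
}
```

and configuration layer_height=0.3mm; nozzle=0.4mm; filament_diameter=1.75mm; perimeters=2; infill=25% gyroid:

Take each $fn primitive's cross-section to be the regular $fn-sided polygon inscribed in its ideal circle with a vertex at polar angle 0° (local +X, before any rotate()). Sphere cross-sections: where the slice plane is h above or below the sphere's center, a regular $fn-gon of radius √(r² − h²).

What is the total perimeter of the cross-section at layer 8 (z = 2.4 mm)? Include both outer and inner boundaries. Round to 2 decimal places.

71.99 mm

At z = 2.4 mm: the cube is present — its section is the full 13.5×19.5 rectangle (perimeter 66.00 mm); the r=7.5 sphere at (14, 10.5) contributes a regular 16-gon of circumradius √(7.5²−4.4²) = 6.074 (perimeter = 2·16·6.074·sin(180°/16) = 37.92 mm); Subtracting the remaining from the first: starting from the 13.5×19.5 cube, the r=7.5 sphere at (14, 10.5) partially overlaps it — only the 50.44 mm² overlap (of its 112.94 mm²) is removed, clipping the outline — boundary = 71.99 mm. Overall, the cross-section is a single solid region. Total boundary length (outer) = 71.99 mm.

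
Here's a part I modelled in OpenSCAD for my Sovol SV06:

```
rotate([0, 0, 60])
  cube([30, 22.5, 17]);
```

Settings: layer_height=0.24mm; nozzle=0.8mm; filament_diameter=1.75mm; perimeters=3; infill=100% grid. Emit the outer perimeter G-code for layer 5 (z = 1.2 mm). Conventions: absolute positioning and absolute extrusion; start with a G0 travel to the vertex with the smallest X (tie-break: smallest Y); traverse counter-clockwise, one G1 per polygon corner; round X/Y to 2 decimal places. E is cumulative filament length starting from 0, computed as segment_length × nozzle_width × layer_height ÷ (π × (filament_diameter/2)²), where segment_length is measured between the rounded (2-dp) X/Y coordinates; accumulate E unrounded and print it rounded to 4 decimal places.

G0 X-19.49 Y11.25 Z1.20
G1 X0.00 Y0.00 E1.7964
G1 X15.00 Y25.98 E4.1910
G1 X-4.49 Y37.23 E5.9874
G1 X-19.49 Y11.25 E8.3821

At z = 1.2 mm: the cube (footprint 30×22.5) is included at this height; (rotated 60° about Z; rotation is an isometry so areas/perimeters/island counts are preserved). The outline is a single polygon with 4 vertices. Extrusion per mm of travel: 0.8 × 0.24 / (π × 0.875²) = 0.079824. Accumulating E over each segment gives final E = 8.3821.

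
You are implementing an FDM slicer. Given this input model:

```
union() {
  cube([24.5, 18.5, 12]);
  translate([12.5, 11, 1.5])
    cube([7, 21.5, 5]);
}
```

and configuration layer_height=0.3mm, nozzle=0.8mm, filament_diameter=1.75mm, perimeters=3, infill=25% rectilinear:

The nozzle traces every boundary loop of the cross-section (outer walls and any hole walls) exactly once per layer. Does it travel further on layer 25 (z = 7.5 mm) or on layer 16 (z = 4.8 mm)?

layer 16 (z = 4.8 mm)

Layer 25 (z = 7.5): the cube (footprint 24.5×18.5) is included at this height (perimeter 86.00 mm); the cube at (12.5, 11) is not intersected at this z (z outside [1.5, 6.5]); Combining (union): only the 24.5×18.5 cube is present, so the union is just that shape — boundary = 86.00 mm. So its perimeter = 86.00 mm. Layer 16 (z = 4.8): the cube (footprint 24.5×18.5) is included at this height (perimeter 86.00 mm); the 7×21.5 cube at (12.5, 11) contributes its full rectangle (perimeter 57.00 mm); Merging all regions: the regions partially overlap (shared area 52.50 mm²), so the edge portions inside another operand are dropped and the merged outline is re-measured after clipping — boundary = 114.00 mm. So its perimeter = 114.00 mm. Layer 16 is larger (114.00 vs 86.00 mm).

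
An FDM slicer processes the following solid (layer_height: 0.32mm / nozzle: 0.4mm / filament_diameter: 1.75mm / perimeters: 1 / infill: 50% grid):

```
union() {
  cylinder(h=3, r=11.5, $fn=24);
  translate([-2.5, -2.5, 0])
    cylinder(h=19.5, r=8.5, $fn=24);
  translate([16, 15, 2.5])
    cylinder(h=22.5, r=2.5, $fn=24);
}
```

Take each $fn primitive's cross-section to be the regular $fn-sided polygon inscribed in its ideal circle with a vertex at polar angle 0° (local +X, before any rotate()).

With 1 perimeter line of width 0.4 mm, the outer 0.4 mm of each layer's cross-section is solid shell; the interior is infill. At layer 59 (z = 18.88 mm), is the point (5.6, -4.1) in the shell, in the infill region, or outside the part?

shell

At z = 18.88 mm: the cylinder is not intersected at this z (z outside [0, 3]); the r=8.5 cylinder at (-2.5, -2.5) contributes a regular 24-gon of circumradius 8.5; the cylinder at (16, 15): section is a regular 24-gon, circumradius r=2.5; Merging all regions: the 2 present regions are separate (no shared area or edge), so areas and boundary lengths simply add and each stays a separate island — 2 connected regions. Overall, the cross-section has 2 separate islands. The nearest boundary edge runs (6.00, -2.50)→(5.71, -4.70); distance from the point to it = 0.19 mm. (Shell/infill is judged within the island containing the point — the largest one.) The point is inside the cross-section, 0.19 mm from the nearest boundary — within the 0.4 mm shell band (1 × 0.4).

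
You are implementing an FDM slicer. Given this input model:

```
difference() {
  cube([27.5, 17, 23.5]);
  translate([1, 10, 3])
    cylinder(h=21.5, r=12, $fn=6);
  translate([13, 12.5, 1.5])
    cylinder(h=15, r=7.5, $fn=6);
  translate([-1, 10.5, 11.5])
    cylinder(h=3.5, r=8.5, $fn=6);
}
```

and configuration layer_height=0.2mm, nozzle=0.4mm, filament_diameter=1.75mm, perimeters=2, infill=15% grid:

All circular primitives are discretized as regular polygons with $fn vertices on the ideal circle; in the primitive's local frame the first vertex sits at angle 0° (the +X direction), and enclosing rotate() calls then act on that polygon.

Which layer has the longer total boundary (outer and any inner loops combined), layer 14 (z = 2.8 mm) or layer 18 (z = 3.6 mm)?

layer 14 (z = 2.8 mm)

Layer 14 (z = 2.8): the cube (footprint 27.5×17) is included at this height (perimeter 89.00 mm); the cylinder at (1, 10) is absent (z outside [3, 24.5]); the r=7.5 cylinder at (13, 12.5) gives a regular 6-gon of circumradius 7.5 (constant along its height) (perimeter = 2·6·7.500·sin(180°/6) = 45.00 mm); the cylinder at (-1, 10.5) is not intersected at this z (z outside [11.5, 15]); Subtracting the remaining from the first: starting from the 27.5×17 cube, the r=7.5 cylinder at (13, 12.5) partially overlaps it — only the 128.88 mm² overlap (of its 146.14 mm²) is removed, clipping the outline — boundary = 112.09 mm. So its perimeter = 112.09 mm. Layer 18 (z = 3.6): the cube is present — its section is the full 27.5×17 rectangle (perimeter 89.00 mm); the r=12 cylinder at (1, 10) gives a regular 6-gon of circumradius 12 (constant along its height) (perimeter = 2·6·12.000·sin(180°/6) = 72.00 mm); the cylinder at (13, 12.5): section is a regular 6-gon, circumradius r=7.5 (perimeter = 2·6·7.500·sin(180°/6) = 45.00 mm); the cylinder at (-1, 10.5) is absent (z outside [11.5, 15]); Taking the first minus the rest: starting from the 27.5×17 cube, the r=12 cylinder at (1, 10) partially overlaps it — only the 177.99 mm² overlap (of its 374.12 mm²) is removed, clipping the outline; the r=7.5 cylinder at (13, 12.5) partially overlaps it — only the 83.19 mm² overlap (of its 146.14 mm²) is removed, clipping the outline — boundary = 72.56 mm. So its perimeter = 72.56 mm. Layer 14 is larger (112.09 vs 72.56 mm).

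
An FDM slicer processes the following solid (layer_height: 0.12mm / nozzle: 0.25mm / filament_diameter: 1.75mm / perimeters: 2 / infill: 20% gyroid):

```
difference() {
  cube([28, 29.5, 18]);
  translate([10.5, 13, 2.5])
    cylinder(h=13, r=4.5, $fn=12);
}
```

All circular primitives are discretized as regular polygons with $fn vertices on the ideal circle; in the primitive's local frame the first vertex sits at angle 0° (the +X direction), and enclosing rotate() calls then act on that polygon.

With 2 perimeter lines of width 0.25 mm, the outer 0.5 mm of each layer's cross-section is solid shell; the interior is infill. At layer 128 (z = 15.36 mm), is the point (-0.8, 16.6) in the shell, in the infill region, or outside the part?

At z = 15.36 mm: the cube (footprint 28×29.5) is included at this height; the r=4.5 cylinder at (10.5, 13) gives a regular 12-gon of circumradius 4.5 (constant along its height); Taking the first minus the rest: starting from the 28×29.5 cube, the r=4.5 cylinder at (10.5, 13) lies wholly inside it (removes its full 60.75 mm² and its 27.95 mm outline becomes a hole wall) — 1 connected region with 1 hole. Overall, the cross-section is one region with 1 hole. The nearest boundary edge runs (0.00, 0.00)→(0.00, 29.50); distance from the point to it = 0.80 mm. The point is not inside any of the regions above, so it lies outside the cross-section (0.80 mm from the nearest boundary).

outside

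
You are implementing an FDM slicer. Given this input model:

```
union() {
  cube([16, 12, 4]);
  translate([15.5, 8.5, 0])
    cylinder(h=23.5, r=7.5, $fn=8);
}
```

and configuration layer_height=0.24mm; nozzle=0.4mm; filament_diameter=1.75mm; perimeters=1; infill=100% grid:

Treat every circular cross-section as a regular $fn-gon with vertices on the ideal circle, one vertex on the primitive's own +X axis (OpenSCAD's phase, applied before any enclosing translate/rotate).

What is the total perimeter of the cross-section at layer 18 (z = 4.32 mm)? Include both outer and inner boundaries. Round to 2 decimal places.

45.92 mm

At z = 4.32 mm: the cube does not reach this height (z outside [0, 4]); the cylinder at (15.5, 8.5): section is a regular 8-gon, circumradius r=7.5 (perimeter = 2·8·7.500·sin(180°/8) = 45.92 mm); Combining (union): only the r=7.5 cylinder at (15.5, 8.5) is present, so the union is just that shape — boundary = 45.92 mm. Overall, the cross-section is a single solid region. Total boundary length (outer) = 45.92 mm.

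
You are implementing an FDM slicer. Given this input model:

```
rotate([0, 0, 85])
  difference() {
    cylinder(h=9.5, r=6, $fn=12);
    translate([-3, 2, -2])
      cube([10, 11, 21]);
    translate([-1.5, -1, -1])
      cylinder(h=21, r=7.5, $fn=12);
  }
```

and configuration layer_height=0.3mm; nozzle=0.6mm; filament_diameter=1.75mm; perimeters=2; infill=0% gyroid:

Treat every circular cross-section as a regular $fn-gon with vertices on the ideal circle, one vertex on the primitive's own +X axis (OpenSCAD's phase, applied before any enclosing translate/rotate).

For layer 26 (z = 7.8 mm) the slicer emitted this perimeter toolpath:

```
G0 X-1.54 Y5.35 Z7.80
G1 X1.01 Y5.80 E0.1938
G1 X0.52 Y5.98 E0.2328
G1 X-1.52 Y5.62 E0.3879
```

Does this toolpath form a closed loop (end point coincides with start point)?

no

Start point (G0): (-1.54, 5.35). End point (last G1): the path does not return to the start — open.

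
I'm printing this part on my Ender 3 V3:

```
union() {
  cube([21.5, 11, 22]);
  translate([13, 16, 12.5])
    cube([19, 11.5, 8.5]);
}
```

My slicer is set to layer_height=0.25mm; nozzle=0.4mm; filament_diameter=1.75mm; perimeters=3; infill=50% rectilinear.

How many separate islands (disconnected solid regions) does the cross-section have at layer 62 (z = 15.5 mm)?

At z = 15.5 mm: the 21.5×11 cube contributes its full rectangle; the 19×11.5 cube at (13, 16) contributes its full rectangle; Merging all regions: the 2 present regions are separate (no shared area or edge), so areas and boundary lengths simply add and each stays a separate island — 2 connected regions. Overall, the cross-section has 2 separate islands. Island count = 2.

2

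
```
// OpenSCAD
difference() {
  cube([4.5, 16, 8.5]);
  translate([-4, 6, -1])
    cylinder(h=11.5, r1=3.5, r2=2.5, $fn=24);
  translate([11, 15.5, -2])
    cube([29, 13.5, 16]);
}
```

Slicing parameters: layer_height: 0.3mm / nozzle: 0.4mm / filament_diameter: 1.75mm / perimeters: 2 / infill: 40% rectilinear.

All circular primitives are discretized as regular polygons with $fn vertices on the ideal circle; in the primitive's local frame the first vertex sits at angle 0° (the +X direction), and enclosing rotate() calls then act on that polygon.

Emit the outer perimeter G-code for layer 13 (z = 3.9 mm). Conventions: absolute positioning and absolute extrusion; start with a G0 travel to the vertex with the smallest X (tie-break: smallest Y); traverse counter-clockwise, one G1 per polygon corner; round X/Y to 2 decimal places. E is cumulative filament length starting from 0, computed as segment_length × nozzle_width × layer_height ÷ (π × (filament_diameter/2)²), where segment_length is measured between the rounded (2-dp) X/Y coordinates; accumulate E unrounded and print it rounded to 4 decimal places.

At z = 3.9 mm: the 4.5×16 cube contributes its full rectangle; the cone at (-4, 6): at t=0.426 of its height the radius interpolates to r₁+(r₂−r₁)t = 3.074, giving a regular 24-gon of that circumradius; the 29×13.5 cube at (11, 15.5) contributes its full rectangle; After the difference (first − rest): starting from the 4.5×16 cube, the cone at (-4, 6) misses the remaining region (no effect); the 29×13.5 cube at (11, 15.5) misses the remaining region (no effect) — 1 connected region. The outline is a single polygon with 4 vertices. Extrusion per mm of travel: 0.4 × 0.3 / (π × 0.875²) = 0.049890. Accumulating E over each segment gives final E = 2.0455.

G0 X0.00 Y0.00 Z3.90
G1 X4.50 Y0.00 E0.2245
G1 X4.50 Y16.00 E1.0227
G1 X0.00 Y16.00 E1.2473
G1 X0.00 Y0.00 E2.0455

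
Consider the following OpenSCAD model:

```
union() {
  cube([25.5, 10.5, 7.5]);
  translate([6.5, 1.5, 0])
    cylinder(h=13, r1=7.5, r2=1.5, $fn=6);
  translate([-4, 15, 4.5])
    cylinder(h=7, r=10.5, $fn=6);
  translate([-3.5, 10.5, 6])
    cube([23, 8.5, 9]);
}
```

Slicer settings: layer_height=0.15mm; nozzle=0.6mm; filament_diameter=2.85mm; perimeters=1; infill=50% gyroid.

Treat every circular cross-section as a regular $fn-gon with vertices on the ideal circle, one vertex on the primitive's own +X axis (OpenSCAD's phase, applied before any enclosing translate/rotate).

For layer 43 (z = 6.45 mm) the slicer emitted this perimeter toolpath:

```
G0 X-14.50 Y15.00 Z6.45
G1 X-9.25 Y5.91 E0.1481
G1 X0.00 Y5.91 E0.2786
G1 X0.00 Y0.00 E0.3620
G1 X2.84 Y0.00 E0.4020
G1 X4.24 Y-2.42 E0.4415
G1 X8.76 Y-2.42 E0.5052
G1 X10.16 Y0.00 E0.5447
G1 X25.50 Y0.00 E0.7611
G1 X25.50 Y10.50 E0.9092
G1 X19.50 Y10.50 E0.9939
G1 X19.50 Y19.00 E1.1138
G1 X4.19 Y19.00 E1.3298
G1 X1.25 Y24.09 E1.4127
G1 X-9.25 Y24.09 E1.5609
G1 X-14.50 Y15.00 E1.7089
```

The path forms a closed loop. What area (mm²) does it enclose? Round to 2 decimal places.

Apply the shoelace formula to the sequence of (X, Y) vertices; enclosed area = 677.56 mm².

677.56 mm²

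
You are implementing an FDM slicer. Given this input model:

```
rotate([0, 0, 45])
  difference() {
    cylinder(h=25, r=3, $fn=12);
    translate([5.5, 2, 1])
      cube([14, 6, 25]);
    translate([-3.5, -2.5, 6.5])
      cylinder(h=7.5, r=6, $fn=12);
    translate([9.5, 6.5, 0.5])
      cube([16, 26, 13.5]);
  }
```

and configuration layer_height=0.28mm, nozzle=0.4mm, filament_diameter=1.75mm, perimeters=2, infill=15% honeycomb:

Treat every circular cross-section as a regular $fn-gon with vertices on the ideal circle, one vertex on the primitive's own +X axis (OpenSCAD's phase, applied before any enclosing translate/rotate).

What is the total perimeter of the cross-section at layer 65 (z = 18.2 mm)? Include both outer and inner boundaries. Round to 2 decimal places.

At z = 18.2 mm: the r=3 cylinder gives a regular 12-gon of circumradius 3 (constant along its height) (perimeter = 2·12·3.000·sin(180°/12) = 18.63 mm); the cube at (5.5, 2) is present — its section is the full 14×6 rectangle (perimeter 40.00 mm); the cylinder at (-3.5, -2.5) does not reach this height (z outside [6.5, 14]); the cube at (9.5, 6.5) does not reach this height (z outside [0.5, 14]); After the difference (first − rest): starting from the r=3 cylinder, the 14×6 cube at (5.5, 2) misses the remaining region (no effect) — boundary = 18.63 mm; (rotated 45° about Z; rotation is an isometry so areas/perimeters/island counts are preserved). Overall, the cross-section is a single solid region. Total boundary length (outer) = 18.63 mm.

18.63 mm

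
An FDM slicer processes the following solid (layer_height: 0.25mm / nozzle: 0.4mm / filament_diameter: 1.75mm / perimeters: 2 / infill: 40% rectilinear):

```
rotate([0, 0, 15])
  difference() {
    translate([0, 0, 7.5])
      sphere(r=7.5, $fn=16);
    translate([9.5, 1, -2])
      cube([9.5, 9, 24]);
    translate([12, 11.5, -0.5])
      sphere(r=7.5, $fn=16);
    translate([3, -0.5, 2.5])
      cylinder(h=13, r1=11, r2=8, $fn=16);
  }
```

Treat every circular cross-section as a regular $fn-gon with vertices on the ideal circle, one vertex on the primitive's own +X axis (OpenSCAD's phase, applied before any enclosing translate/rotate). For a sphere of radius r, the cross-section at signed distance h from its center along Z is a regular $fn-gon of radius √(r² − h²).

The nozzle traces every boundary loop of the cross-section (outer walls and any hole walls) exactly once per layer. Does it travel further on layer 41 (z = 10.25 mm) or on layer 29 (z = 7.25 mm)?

Layer 41 (z = 10.25): the sphere: section is a regular 16-gon, circumradius = √(r²−h²) = √(7.5²−2.75²) = 6.978 (perimeter = 2·16·6.978·sin(180°/16) = 43.56 mm); the 9.5×9 cube at (9.5, 1) contributes its full rectangle (perimeter 37.00 mm); the sphere at (12, 11.5) is not intersected at this z (|z−center|=10.750 > r=7.5); the cone at (3, -0.5) contributes a regular 16-gon of circumradius 9.212 (interpolated between r1=11 and r2=8 at t=0.596) (perimeter = 2·16·9.212·sin(180°/16) = 57.51 mm); Subtracting the remaining from the first: starting from the r=7.5 sphere, the 9.5×9 cube at (9.5, 1) misses the remaining region (no effect); the cone at (3, -0.5) partially overlaps it — only the 142.51 mm² overlap (of its 259.77 mm²) is removed, clipping the outline — boundary = 24.11 mm; (rotated 15° about Z; rotation is an isometry so areas/perimeters/island counts are preserved). So its perimeter = 24.11 mm. Layer 29 (z = 7.25): the sphere: section is a regular 16-gon, circumradius = √(r²−h²) = √(7.5²−0.25²) = 7.496 (perimeter = 2·16·7.496·sin(180°/16) = 46.80 mm); the 9.5×9 cube at (9.5, 1) contributes its full rectangle (perimeter 37.00 mm); the sphere at (12, 11.5) is absent (|z−center|=7.750 > r=7.5); the cone at (3, -0.5) contributes a regular 16-gon of circumradius 9.904 (interpolated between r1=11 and r2=8 at t=0.365) (perimeter = 2·16·9.904·sin(180°/16) = 61.83 mm); Subtracting the remaining from the first: starting from the r=7.5 sphere, the 9.5×9 cube at (9.5, 1) misses the remaining region (no effect); the cone at (3, -0.5) partially overlaps it — only the 166.92 mm² overlap (of its 300.29 mm²) is removed, clipping the outline — boundary = 21.59 mm; (rotated 15° about Z; rotation is an isometry so areas/perimeters/island counts are preserved). So its perimeter = 21.59 mm. Layer 41 is larger (24.11 vs 21.59 mm).

layer 41 (z = 10.25 mm)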